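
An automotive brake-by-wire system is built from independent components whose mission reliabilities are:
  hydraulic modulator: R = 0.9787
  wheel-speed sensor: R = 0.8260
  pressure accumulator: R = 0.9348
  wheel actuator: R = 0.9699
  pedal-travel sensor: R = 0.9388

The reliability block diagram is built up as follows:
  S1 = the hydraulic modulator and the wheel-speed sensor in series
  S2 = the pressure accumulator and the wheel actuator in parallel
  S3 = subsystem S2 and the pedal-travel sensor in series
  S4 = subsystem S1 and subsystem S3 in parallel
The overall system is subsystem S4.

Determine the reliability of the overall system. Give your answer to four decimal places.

Series (hydraulic modulator and wheel-speed sensor): 0.978700 × 0.826000 = 0.808406
Parallel (pressure accumulator and wheel actuator): 1 − (1 − 0.934800)(1 − 0.969900) = 0.998037
Series ([0.998037] and pedal-travel sensor): 0.998037 × 0.938800 = 0.936957
Parallel ([0.808406] and [0.936957]): 1 − (1 − 0.808406)(1 − 0.936957) = 0.9879

0.9879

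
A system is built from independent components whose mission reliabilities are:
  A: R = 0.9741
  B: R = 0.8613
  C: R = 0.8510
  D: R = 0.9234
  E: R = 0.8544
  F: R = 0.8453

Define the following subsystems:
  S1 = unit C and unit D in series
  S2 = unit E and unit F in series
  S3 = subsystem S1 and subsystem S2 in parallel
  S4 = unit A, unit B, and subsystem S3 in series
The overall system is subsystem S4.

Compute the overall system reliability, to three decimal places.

Series (C and D): 0.85100 × 0.92340 = 0.78581
Series (E and F): 0.85440 × 0.84530 = 0.72222
Parallel ([0.78581] and [0.72222]): 1 − (1 − 0.78581)(1 − 0.72222) = 0.94050
Series (A, B, and [0.94050]): 0.97410 × 0.86130 × 0.94050 = 0.789

0.789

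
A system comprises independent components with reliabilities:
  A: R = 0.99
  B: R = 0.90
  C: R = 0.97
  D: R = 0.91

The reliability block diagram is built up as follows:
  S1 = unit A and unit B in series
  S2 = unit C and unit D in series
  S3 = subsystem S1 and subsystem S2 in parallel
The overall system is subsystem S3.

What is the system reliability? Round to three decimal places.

0.987

Series (A and B): 0.99000 × 0.90000 = 0.89100
Series (C and D): 0.97000 × 0.91000 = 0.88270
Parallel ([0.89100] and [0.88270]): 1 − (1 − 0.89100)(1 − 0.88270) = 0.987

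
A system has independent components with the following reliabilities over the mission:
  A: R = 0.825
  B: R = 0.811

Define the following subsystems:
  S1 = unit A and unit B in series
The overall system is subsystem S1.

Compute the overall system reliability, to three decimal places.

Series (A and B): 0.82500 × 0.81100 = 0.669

0.669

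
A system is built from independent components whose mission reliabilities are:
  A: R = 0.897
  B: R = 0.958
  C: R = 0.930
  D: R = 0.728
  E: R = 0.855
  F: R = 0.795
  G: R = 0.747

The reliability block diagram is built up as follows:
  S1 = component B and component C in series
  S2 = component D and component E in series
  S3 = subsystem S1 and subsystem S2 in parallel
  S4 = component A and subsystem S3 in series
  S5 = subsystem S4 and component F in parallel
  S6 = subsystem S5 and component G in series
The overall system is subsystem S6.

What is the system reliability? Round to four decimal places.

Series (B and C): 0.958000 × 0.930000 = 0.890940
Series (D and E): 0.728000 × 0.855000 = 0.622440
Parallel ([0.890940] and [0.622440]): 1 − (1 − 0.890940)(1 − 0.622440) = 0.958823
Series (A and [0.958823]): 0.897000 × 0.958823 = 0.860064
Parallel ([0.860064] and F): 1 − (1 − 0.860064)(1 − 0.795000) = 0.971313
Series ([0.971313] and G): 0.971313 × 0.747000 = 0.7256

0.7256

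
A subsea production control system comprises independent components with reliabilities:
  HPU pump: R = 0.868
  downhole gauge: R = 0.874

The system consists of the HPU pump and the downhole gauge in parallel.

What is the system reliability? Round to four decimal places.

0.9834

Parallel (HPU pump and downhole gauge): 1 − (1 − 0.868000)(1 − 0.874000) = 0.9834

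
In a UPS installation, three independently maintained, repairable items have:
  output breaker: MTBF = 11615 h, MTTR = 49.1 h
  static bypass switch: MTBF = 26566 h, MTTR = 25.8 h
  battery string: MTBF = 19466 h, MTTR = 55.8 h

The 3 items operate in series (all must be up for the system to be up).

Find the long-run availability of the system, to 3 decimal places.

A(output breaker) = MTBF/(MTBF+MTTR) = 11615/(11615+49.1) = 0.995791
A(static bypass switch) = MTBF/(MTBF+MTTR) = 26566/(26566+25.8) = 0.999030
A(battery string) = MTBF/(MTBF+MTTR) = 19466/(19466+55.8) = 0.997142
Series availability: 0.995791 × 0.999030 × 0.997142 = 0.992

0.992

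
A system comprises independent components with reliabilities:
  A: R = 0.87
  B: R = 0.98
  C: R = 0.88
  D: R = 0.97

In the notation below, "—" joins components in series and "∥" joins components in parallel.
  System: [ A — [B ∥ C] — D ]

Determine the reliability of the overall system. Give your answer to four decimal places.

0.8419

Parallel (B and C): 1 − (1 − 0.980000)(1 − 0.880000) = 0.997600
Series (A, [0.997600], and D): 0.870000 × 0.997600 × 0.970000 = 0.8419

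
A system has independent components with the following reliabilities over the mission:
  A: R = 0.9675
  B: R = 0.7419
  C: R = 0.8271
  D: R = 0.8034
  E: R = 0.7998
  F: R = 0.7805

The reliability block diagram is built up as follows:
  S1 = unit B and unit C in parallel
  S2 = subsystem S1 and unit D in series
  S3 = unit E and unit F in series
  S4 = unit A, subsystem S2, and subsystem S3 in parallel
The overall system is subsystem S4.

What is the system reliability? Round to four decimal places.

0.9972

Parallel (B and C): 1 − (1 − 0.741900)(1 − 0.827100) = 0.955375
Series ([0.955375] and D): 0.955375 × 0.803400 = 0.767548
Series (E and F): 0.799800 × 0.780500 = 0.624244
Parallel (A, [0.767548], and [0.624244]): 1 − (1 − 0.967500)(1 − 0.767548)(1 − 0.624244) = 0.9972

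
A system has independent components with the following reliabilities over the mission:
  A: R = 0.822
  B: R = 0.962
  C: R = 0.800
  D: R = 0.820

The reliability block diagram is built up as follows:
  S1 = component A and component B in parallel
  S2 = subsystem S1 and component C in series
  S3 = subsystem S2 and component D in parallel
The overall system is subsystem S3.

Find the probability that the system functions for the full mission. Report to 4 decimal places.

0.9630

Parallel (A and B): 1 − (1 − 0.822000)(1 − 0.962000) = 0.993236
Series ([0.993236] and C): 0.993236 × 0.800000 = 0.794589
Parallel ([0.794589] and D): 1 − (1 − 0.794589)(1 − 0.820000) = 0.9630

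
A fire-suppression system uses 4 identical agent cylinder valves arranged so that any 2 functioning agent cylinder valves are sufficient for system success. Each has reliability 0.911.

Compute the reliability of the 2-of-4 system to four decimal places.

0.9974

R = Σ_{i=2}^{4} C(4,i) p^i (1−p)^{4−i} with p = 0.911
C(4,2)·0.911^2·0.089^2 = 0.039443
C(4,3)·0.911^3·0.089^1 = 0.269157
C(4,4)·0.911^4·0.089^0 = 0.688769
Sum = 0.9974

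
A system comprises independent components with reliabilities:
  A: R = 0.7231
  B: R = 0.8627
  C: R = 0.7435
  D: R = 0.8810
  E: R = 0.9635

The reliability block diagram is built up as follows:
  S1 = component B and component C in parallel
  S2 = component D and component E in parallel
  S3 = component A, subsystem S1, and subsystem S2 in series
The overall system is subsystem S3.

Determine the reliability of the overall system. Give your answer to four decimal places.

Parallel (B and C): 1 − (1 − 0.862700)(1 − 0.743500) = 0.964783
Parallel (D and E): 1 − (1 − 0.881000)(1 − 0.963500) = 0.995657
Series (A, [0.964783], and [0.995657]): 0.723100 × 0.964783 × 0.995657 = 0.6946

0.6946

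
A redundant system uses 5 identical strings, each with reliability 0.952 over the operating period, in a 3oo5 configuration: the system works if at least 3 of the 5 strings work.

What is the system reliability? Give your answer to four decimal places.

R = Σ_{i=3}^{5} C(5,i) p^i (1−p)^{5−i} with p = 0.952
C(5,3)·0.952^3·0.048^2 = 0.019879
C(5,4)·0.952^4·0.048^1 = 0.197133
C(5,5)·0.952^5·0.048^0 = 0.781960
Sum = 0.9990

0.9990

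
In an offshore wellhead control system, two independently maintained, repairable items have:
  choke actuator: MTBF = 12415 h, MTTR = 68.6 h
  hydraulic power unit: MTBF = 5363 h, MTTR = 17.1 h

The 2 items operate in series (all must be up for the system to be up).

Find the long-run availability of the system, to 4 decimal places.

A(choke actuator) = MTBF/(MTBF+MTTR) = 12415/(12415+68.6) = 0.994505
A(hydraulic power unit) = MTBF/(MTBF+MTTR) = 5363/(5363+17.1) = 0.996822
Series availability: 0.994505 × 0.996822 = 0.9913

0.9913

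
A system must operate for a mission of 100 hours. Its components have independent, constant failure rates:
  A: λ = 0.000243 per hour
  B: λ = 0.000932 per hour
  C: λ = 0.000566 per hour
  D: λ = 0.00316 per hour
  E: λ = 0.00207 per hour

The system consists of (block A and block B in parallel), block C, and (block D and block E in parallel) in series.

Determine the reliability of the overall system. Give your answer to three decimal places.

0.895

R(A) = exp(−0.000243 × 100) = 0.97599
R(B) = exp(−0.000932 × 100) = 0.91101
R(C) = exp(−0.000566 × 100) = 0.94497
R(D) = exp(−0.00316 × 100) = 0.72906
R(E) = exp(−0.00207 × 100) = 0.81302
Parallel (A and B): 1 − (1 − 0.97599)(1 − 0.91101) = 0.99786
Parallel (D and E): 1 − (1 − 0.72906)(1 − 0.81302) = 0.94934
Series ([0.99786], C, and [0.94934]): 0.99786 × 0.94497 × 0.94934 = 0.895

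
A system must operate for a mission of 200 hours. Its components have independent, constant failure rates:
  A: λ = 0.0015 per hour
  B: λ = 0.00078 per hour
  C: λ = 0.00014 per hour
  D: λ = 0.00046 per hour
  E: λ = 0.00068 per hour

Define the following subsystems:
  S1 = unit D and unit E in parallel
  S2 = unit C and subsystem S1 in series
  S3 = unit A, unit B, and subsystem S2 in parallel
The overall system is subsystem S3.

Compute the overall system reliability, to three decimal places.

0.999

R(A) = exp(−0.0015 × 200) = 0.74082
R(B) = exp(−0.00078 × 200) = 0.85556
R(C) = exp(−0.00014 × 200) = 0.97239
R(D) = exp(−0.00046 × 200) = 0.91211
R(E) = exp(−0.00068 × 200) = 0.87284
Parallel (D and E): 1 − (1 − 0.91211)(1 − 0.87284) = 0.98882
Series (C and [0.98882]): 0.97239 × 0.98882 = 0.96152
Parallel (A, B, and [0.96152]): 1 − (1 − 0.74082)(1 − 0.85556)(1 − 0.96152) = 0.999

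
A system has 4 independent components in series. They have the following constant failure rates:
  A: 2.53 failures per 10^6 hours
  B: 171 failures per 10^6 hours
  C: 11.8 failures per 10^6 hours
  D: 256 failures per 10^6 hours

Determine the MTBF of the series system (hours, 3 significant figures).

2270

Series of exponential components: λ_sys = Σ λ_i
λ_sys = 0.00000253 + 0.000171 + 0.0000118 + 0.000256 = 4.4133e-04 /h
MTBF = 1 / λ_sys = 2270 h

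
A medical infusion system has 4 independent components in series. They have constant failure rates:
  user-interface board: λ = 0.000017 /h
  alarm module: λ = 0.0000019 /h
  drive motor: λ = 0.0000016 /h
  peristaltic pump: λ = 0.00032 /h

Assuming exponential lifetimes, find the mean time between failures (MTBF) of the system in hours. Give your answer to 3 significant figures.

2940

Series of exponential components: λ_sys = Σ λ_i
λ_sys = 0.000017 + 0.0000019 + 0.0000016 + 0.00032 = 3.4050e-04 /h
MTBF = 1 / λ_sys = 2940 h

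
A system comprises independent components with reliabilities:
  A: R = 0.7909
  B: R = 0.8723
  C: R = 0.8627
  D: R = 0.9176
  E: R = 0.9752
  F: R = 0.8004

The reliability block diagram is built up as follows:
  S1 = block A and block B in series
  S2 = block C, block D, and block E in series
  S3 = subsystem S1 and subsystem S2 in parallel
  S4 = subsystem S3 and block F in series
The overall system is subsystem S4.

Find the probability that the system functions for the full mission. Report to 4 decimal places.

Series (A and B): 0.790900 × 0.872300 = 0.689902
Series (C, D, and E): 0.862700 × 0.917600 × 0.975200 = 0.771982
Parallel ([0.689902] and [0.771982]): 1 − (1 − 0.689902)(1 − 0.771982) = 0.929292
Series ([0.929292] and F): 0.929292 × 0.800400 = 0.7438

0.7438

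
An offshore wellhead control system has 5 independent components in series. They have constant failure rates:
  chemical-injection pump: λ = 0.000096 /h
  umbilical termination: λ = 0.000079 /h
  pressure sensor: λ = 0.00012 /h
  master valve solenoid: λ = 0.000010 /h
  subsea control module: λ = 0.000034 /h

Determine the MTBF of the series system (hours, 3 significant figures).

Series of exponential components: λ_sys = Σ λ_i
λ_sys = 0.000096 + 0.000079 + 0.00012 + 0.000010 + 0.000034 = 3.3900e-04 /h
MTBF = 1 / λ_sys = 2950 h

2950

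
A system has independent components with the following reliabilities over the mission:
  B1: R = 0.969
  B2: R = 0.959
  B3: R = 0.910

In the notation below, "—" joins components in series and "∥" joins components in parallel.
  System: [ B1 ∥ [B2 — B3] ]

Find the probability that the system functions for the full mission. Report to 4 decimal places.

Series (B2 and B3): 0.959000 × 0.910000 = 0.872690
Parallel (B1 and [0.872690]): 1 − (1 − 0.969000)(1 − 0.872690) = 0.9961

0.9961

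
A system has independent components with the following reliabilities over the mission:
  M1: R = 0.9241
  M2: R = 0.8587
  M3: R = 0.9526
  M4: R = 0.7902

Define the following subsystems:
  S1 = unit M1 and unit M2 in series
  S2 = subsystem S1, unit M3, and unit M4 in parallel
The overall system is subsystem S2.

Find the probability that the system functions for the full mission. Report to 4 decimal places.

Series (M1 and M2): 0.924100 × 0.858700 = 0.793525
Parallel ([0.793525], M3, and M4): 1 − (1 − 0.793525)(1 − 0.952600)(1 − 0.790200) = 0.9979

0.9979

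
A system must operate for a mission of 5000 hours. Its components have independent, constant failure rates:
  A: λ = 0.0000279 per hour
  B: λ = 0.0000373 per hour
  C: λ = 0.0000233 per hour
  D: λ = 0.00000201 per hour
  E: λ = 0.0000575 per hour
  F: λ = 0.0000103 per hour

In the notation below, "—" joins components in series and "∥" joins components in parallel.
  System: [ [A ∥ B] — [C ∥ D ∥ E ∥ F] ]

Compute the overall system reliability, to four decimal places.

R(A) = exp(−0.0000279 × 5000) = 0.869793
R(B) = exp(−0.0000373 × 5000) = 0.829859
R(C) = exp(−0.0000233 × 5000) = 0.890030
R(D) = exp(−0.00000201 × 5000) = 0.990000
R(E) = exp(−0.0000575 × 5000) = 0.750137
R(F) = exp(−0.0000103 × 5000) = 0.949804
Parallel (A and B): 1 − (1 − 0.869793)(1 − 0.829859) = 0.977846
Parallel (C, D, E, and F): 1 − (1 − 0.890030)(1 − 0.990000)(1 − 0.750137)(1 − 0.949804) = 0.999986
Series ([0.977846] and [0.999986]): 0.977846 × 0.999986 = 0.9778

0.9778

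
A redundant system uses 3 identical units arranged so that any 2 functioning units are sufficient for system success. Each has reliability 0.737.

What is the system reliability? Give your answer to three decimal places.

0.829

R = Σ_{i=2}^{3} C(3,i) p^i (1−p)^{3−i} with p = 0.737
C(3,2)·0.737^2·0.263^1 = 0.42856
C(3,3)·0.737^3·0.263^0 = 0.40032
Sum = 0.829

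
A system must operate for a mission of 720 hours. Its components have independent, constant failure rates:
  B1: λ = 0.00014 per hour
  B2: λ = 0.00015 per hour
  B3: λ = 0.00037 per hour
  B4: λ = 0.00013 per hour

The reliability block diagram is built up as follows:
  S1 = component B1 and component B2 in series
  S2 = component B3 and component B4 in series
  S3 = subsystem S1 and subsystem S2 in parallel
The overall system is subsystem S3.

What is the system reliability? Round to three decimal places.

R(B1) = exp(−0.00014 × 720) = 0.90411
R(B2) = exp(−0.00015 × 720) = 0.89763
R(B3) = exp(−0.00037 × 720) = 0.76613
R(B4) = exp(−0.00013 × 720) = 0.91065
Series (B1 and B2): 0.90411 × 0.89763 = 0.81156
Series (B3 and B4): 0.76613 × 0.91065 = 0.69768
Parallel ([0.81156] and [0.69768]): 1 − (1 − 0.81156)(1 − 0.69768) = 0.943

0.943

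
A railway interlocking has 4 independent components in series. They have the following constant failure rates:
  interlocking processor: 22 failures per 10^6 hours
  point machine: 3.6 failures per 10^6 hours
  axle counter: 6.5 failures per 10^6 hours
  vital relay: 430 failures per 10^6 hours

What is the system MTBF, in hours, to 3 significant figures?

2160

Series of exponential components: λ_sys = Σ λ_i
λ_sys = 0.000022 + 0.0000036 + 0.0000065 + 0.00043 = 4.6210e-04 /h
MTBF = 1 / λ_sys = 2160 h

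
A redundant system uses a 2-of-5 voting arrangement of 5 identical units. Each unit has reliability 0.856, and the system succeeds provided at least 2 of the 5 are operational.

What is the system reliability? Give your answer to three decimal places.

R = Σ_{i=2}^{5} C(5,i) p^i (1−p)^{5−i} with p = 0.856
C(5,2)·0.856^2·0.144^3 = 0.02188
C(5,3)·0.856^3·0.144^2 = 0.13006
C(5,4)·0.856^4·0.144^1 = 0.38657
C(5,5)·0.856^5·0.144^0 = 0.45959
Sum = 0.998

0.998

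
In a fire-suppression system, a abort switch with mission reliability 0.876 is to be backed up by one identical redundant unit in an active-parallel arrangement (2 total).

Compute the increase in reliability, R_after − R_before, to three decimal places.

0.109

R_before = 0.876
R_after = 1 − (1 − 0.876)^2 = 0.985
ΔR = 0.985 − 0.876 = 0.109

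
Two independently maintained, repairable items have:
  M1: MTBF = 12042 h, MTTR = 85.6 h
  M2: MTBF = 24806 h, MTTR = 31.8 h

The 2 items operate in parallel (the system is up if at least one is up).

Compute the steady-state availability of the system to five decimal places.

A(M1) = MTBF/(MTBF+MTTR) = 12042/(12042+85.6) = 0.992942
A(M2) = MTBF/(MTBF+MTTR) = 24806/(24806+31.8) = 0.998720
Parallel availability: 1 − (1 − 0.992942)(1 − 0.998720) = 0.99999

0.99999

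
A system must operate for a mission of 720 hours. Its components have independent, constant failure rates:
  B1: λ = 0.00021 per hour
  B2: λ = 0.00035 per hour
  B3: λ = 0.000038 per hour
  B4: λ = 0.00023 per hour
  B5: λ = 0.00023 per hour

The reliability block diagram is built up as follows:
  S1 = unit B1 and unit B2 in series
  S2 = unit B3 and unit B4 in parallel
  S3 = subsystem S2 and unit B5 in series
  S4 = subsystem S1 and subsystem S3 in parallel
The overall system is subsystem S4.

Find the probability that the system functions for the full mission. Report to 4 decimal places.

0.9482

R(B1) = exp(−0.00021 × 720) = 0.859676
R(B2) = exp(−0.00035 × 720) = 0.777245
R(B3) = exp(−0.000038 × 720) = 0.973011
R(B4) = exp(−0.00023 × 720) = 0.847385
R(B5) = exp(−0.00023 × 720) = 0.847385
Series (B1 and B2): 0.859676 × 0.777245 = 0.668179
Parallel (B3 and B4): 1 − (1 − 0.973011)(1 − 0.847385) = 0.995881
Series ([0.995881] and B5): 0.995881 × 0.847385 = 0.843895
Parallel ([0.668179] and [0.843895]): 1 − (1 − 0.668179)(1 − 0.843895) = 0.9482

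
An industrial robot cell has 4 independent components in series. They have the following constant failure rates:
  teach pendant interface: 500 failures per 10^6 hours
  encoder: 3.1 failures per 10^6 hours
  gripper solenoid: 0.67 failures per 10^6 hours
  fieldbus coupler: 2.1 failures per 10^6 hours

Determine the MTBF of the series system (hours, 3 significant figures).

1980

Series of exponential components: λ_sys = Σ λ_i
λ_sys = 0.00050 + 0.0000031 + 0.00000067 + 0.0000021 = 5.0587e-04 /h
MTBF = 1 / λ_sys = 1980 h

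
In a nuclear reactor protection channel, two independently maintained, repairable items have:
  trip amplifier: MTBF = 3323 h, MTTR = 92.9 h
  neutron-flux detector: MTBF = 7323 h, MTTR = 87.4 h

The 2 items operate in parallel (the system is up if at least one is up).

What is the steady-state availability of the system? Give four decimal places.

A(trip amplifier) = MTBF/(MTBF+MTTR) = 3323/(3323+92.9) = 0.972804
A(neutron-flux detector) = MTBF/(MTBF+MTTR) = 7323/(7323+87.4) = 0.988206
Parallel availability: 1 − (1 − 0.972804)(1 − 0.988206) = 0.9997

0.9997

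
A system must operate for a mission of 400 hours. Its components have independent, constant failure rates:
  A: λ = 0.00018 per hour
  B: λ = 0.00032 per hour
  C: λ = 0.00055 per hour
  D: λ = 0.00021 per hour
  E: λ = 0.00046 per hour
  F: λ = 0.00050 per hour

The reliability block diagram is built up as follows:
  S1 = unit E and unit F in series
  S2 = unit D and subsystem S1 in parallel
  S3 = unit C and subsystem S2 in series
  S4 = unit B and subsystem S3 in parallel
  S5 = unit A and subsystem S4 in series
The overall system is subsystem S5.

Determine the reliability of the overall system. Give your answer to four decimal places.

0.9061

R(A) = exp(−0.00018 × 400) = 0.930531
R(B) = exp(−0.00032 × 400) = 0.879853
R(C) = exp(−0.00055 × 400) = 0.802519
R(D) = exp(−0.00021 × 400) = 0.919431
R(E) = exp(−0.00046 × 400) = 0.831936
R(F) = exp(−0.00050 × 400) = 0.818731
Series (E and F): 0.831936 × 0.818731 = 0.681132
Parallel (D and [0.681132]): 1 − (1 − 0.919431)(1 − 0.681132) = 0.974309
Series (C and [0.974309]): 0.802519 × 0.974309 = 0.781901
Parallel (B and [0.781901]): 1 − (1 − 0.879853)(1 − 0.781901) = 0.973796
Series (A and [0.973796]): 0.930531 × 0.973796 = 0.9061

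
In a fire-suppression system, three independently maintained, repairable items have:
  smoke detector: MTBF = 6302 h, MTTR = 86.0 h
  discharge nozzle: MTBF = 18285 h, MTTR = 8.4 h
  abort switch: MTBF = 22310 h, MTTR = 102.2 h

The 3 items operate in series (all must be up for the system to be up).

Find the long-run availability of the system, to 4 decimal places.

A(smoke detector) = MTBF/(MTBF+MTTR) = 6302/(6302+86.0) = 0.986537
A(discharge nozzle) = MTBF/(MTBF+MTTR) = 18285/(18285+8.4) = 0.999541
A(abort switch) = MTBF/(MTBF+MTTR) = 22310/(22310+102.2) = 0.995440
Series availability: 0.986537 × 0.999541 × 0.995440 = 0.9816

0.9816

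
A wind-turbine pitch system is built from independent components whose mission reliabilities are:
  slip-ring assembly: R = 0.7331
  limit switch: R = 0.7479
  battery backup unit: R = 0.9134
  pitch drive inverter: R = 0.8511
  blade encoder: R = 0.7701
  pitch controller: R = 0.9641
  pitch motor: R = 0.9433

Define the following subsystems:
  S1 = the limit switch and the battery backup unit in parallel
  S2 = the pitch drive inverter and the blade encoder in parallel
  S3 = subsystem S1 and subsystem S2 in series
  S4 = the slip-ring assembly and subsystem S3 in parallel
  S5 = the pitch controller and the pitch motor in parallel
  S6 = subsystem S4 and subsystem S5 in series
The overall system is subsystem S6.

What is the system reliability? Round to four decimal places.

0.9832

Parallel (limit switch and battery backup unit): 1 − (1 − 0.747900)(1 − 0.913400) = 0.978168
Parallel (pitch drive inverter and blade encoder): 1 − (1 − 0.851100)(1 − 0.770100) = 0.965768
Series ([0.978168] and [0.965768]): 0.978168 × 0.965768 = 0.944683
Parallel (slip-ring assembly and [0.944683]): 1 − (1 − 0.733100)(1 − 0.944683) = 0.985236
Parallel (pitch controller and pitch motor): 1 − (1 − 0.964100)(1 − 0.943300) = 0.997964
Series ([0.985236] and [0.997964]): 0.985236 × 0.997964 = 0.9832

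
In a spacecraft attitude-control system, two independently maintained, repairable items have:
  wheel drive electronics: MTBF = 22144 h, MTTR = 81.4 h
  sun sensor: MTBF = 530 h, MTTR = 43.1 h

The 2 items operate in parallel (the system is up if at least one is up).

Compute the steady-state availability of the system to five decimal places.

A(wheel drive electronics) = MTBF/(MTBF+MTTR) = 22144/(22144+81.4) = 0.996338
A(sun sensor) = MTBF/(MTBF+MTTR) = 530/(530+43.1) = 0.924795
Parallel availability: 1 − (1 − 0.996338)(1 − 0.924795) = 0.99972

0.99972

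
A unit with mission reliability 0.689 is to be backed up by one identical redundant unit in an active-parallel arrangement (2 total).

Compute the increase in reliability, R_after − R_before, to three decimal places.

R_before = 0.689
R_after = 1 − (1 − 0.689)^2 = 0.903
ΔR = 0.903 − 0.689 = 0.214

0.214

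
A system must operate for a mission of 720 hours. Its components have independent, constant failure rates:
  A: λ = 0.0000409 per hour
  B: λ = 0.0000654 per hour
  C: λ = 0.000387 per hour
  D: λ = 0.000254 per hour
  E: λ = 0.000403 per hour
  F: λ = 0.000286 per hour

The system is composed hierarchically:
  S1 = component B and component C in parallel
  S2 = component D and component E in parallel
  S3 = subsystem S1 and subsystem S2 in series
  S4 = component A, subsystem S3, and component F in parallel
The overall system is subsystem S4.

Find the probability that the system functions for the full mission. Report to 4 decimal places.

0.9997

R(A) = exp(−0.0000409 × 720) = 0.970981
R(B) = exp(−0.0000654 × 720) = 0.954003
R(C) = exp(−0.000387 × 720) = 0.756812
R(D) = exp(−0.000254 × 720) = 0.832868
R(E) = exp(−0.000403 × 720) = 0.748144
R(F) = exp(−0.000286 × 720) = 0.813898
Parallel (B and C): 1 − (1 − 0.954003)(1 − 0.756812) = 0.988814
Parallel (D and E): 1 − (1 − 0.832868)(1 − 0.748144) = 0.957907
Series ([0.988814] and [0.957907]): 0.988814 × 0.957907 = 0.947192
Parallel (A, [0.947192], and F): 1 − (1 − 0.970981)(1 − 0.947192)(1 − 0.813898) = 0.9997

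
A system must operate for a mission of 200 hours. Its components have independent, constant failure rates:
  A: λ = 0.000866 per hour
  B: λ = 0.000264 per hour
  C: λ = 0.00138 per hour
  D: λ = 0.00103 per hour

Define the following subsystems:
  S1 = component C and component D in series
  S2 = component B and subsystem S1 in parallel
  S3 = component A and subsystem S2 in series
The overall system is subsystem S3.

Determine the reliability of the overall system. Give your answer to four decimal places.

R(A) = exp(−0.000866 × 200) = 0.840969
R(B) = exp(−0.000264 × 200) = 0.948570
R(C) = exp(−0.00138 × 200) = 0.758813
R(D) = exp(−0.00103 × 200) = 0.813833
Series (C and D): 0.758813 × 0.813833 = 0.617547
Parallel (B and [0.617547]): 1 − (1 − 0.948570)(1 − 0.617547) = 0.980330
Series (A and [0.980330]): 0.840969 × 0.980330 = 0.8244

0.8244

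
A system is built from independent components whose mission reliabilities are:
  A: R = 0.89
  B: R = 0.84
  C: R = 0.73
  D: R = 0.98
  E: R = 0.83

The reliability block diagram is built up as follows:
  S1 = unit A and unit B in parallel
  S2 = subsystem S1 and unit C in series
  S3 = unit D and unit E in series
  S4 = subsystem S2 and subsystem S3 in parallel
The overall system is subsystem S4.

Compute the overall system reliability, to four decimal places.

0.9472

Parallel (A and B): 1 − (1 − 0.890000)(1 − 0.840000) = 0.982400
Series ([0.982400] and C): 0.982400 × 0.730000 = 0.717152
Series (D and E): 0.980000 × 0.830000 = 0.813400
Parallel ([0.717152] and [0.813400]): 1 − (1 − 0.717152)(1 − 0.813400) = 0.9472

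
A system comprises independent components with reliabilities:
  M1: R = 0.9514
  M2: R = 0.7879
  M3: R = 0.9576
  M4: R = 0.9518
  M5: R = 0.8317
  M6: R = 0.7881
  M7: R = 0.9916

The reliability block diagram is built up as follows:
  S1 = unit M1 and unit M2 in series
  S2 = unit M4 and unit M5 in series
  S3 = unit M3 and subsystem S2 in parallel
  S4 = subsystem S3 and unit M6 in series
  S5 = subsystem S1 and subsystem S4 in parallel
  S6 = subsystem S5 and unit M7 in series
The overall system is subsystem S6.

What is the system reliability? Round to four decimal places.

0.9373

Series (M1 and M2): 0.951400 × 0.787900 = 0.749608
Series (M4 and M5): 0.951800 × 0.831700 = 0.791612
Parallel (M3 and [0.791612]): 1 − (1 − 0.957600)(1 − 0.791612) = 0.991164
Series ([0.991164] and M6): 0.991164 × 0.788100 = 0.781136
Parallel ([0.749608] and [0.781136]): 1 − (1 − 0.749608)(1 − 0.781136) = 0.945198
Series ([0.945198] and M7): 0.945198 × 0.991600 = 0.9373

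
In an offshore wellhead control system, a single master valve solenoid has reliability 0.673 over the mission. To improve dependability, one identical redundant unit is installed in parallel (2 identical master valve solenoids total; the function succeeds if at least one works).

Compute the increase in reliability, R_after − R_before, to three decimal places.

0.220

R_before = 0.673
R_after = 1 − (1 − 0.673)^2 = 0.893
ΔR = 0.893 − 0.673 = 0.220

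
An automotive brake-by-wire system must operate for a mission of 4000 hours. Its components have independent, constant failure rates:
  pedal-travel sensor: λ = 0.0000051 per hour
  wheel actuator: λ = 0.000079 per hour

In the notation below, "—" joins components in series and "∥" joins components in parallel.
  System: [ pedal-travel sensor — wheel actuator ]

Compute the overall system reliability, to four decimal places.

0.7143

R(pedal-travel sensor) = exp(−0.0000051 × 4000) = 0.979807
R(wheel actuator) = exp(−0.000079 × 4000) = 0.729059
Series (pedal-travel sensor and wheel actuator): 0.979807 × 0.729059 = 0.7143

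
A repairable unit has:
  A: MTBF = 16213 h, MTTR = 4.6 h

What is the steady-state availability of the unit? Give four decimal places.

0.9997

A(A) = MTBF/(MTBF+MTTR) = 16213/(16213+4.6) = 0.9997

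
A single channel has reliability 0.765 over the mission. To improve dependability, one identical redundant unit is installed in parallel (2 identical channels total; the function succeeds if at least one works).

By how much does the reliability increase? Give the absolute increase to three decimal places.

R_before = 0.765
R_after = 1 − (1 − 0.765)^2 = 0.945
ΔR = 0.945 − 0.765 = 0.180

0.180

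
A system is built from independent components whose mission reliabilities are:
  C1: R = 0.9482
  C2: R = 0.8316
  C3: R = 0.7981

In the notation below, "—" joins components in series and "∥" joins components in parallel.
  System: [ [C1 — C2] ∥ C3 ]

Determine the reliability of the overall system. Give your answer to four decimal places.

Series (C1 and C2): 0.948200 × 0.831600 = 0.788523
Parallel ([0.788523] and C3): 1 − (1 − 0.788523)(1 − 0.798100) = 0.9573

0.9573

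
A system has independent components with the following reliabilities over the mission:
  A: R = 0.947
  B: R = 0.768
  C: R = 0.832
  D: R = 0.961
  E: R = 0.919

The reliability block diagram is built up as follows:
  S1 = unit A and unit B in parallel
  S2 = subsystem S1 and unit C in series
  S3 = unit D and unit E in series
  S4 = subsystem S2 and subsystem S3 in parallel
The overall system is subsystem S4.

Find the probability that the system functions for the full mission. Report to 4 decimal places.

0.9792

Parallel (A and B): 1 − (1 − 0.947000)(1 − 0.768000) = 0.987704
Series ([0.987704] and C): 0.987704 × 0.832000 = 0.821770
Series (D and E): 0.961000 × 0.919000 = 0.883159
Parallel ([0.821770] and [0.883159]): 1 − (1 − 0.821770)(1 − 0.883159) = 0.9792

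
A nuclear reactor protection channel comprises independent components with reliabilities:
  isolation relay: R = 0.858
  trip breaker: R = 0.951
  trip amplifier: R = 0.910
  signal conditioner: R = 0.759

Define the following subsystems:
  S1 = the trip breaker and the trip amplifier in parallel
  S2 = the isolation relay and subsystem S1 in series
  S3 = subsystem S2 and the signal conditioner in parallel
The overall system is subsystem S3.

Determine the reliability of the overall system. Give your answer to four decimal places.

0.9649

Parallel (trip breaker and trip amplifier): 1 − (1 − 0.951000)(1 − 0.910000) = 0.995590
Series (isolation relay and [0.995590]): 0.858000 × 0.995590 = 0.854216
Parallel ([0.854216] and signal conditioner): 1 − (1 − 0.854216)(1 − 0.759000) = 0.9649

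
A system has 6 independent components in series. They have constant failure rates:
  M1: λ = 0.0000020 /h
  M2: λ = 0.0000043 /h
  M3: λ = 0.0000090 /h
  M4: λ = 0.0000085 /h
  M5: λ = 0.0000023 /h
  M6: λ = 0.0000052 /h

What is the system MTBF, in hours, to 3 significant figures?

31900

Series of exponential components: λ_sys = Σ λ_i
λ_sys = 0.0000020 + 0.0000043 + 0.0000090 + 0.0000085 + 0.0000023 + 0.0000052 = 3.1300e-05 /h
MTBF = 1 / λ_sys = 31900 h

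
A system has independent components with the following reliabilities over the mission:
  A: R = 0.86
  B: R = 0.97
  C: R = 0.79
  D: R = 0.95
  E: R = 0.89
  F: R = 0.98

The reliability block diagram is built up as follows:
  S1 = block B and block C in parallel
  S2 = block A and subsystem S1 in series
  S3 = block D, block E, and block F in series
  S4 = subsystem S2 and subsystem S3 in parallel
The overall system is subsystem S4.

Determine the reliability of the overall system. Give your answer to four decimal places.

Parallel (B and C): 1 − (1 − 0.970000)(1 − 0.790000) = 0.993700
Series (A and [0.993700]): 0.860000 × 0.993700 = 0.854582
Series (D, E, and F): 0.950000 × 0.890000 × 0.980000 = 0.828590
Parallel ([0.854582] and [0.828590]): 1 − (1 − 0.854582)(1 − 0.828590) = 0.9751

0.9751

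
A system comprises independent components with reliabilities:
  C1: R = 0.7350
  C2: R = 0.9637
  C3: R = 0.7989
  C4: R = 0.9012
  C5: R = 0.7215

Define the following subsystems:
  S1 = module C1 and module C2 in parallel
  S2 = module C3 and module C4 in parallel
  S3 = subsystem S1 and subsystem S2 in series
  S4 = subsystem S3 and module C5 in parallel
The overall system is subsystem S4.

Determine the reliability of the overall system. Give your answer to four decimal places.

Parallel (C1 and C2): 1 − (1 − 0.735000)(1 − 0.963700) = 0.990381
Parallel (C3 and C4): 1 − (1 − 0.798900)(1 − 0.901200) = 0.980131
Series ([0.990381] and [0.980131]): 0.990381 × 0.980131 = 0.970703
Parallel ([0.970703] and C5): 1 − (1 − 0.970703)(1 − 0.721500) = 0.9918

0.9918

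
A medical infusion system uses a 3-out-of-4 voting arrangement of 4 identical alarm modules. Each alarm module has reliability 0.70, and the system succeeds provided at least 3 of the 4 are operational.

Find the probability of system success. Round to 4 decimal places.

R = Σ_{i=3}^{4} C(4,i) p^i (1−p)^{4−i} with p = 0.70
C(4,3)·0.70^3·0.30^1 = 0.411600
C(4,4)·0.70^4·0.30^0 = 0.240100
Sum = 0.6517

0.6517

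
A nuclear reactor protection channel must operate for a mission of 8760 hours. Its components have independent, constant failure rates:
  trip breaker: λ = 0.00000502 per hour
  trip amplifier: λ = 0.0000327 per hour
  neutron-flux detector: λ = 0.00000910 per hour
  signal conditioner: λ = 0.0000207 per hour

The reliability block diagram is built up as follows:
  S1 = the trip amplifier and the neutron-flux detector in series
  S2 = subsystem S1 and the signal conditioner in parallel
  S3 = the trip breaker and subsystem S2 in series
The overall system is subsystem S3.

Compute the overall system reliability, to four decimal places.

0.9083

R(trip breaker) = exp(−0.00000502 × 8760) = 0.956978
R(trip amplifier) = exp(−0.0000327 × 8760) = 0.750923
R(neutron-flux detector) = exp(−0.00000910 × 8760) = 0.923379
R(signal conditioner) = exp(−0.0000207 × 8760) = 0.834158
Series (trip amplifier and neutron-flux detector): 0.750923 × 0.923379 = 0.693387
Parallel ([0.693387] and signal conditioner): 1 − (1 − 0.693387)(1 − 0.834158) = 0.949151
Series (trip breaker and [0.949151]): 0.956978 × 0.949151 = 0.9083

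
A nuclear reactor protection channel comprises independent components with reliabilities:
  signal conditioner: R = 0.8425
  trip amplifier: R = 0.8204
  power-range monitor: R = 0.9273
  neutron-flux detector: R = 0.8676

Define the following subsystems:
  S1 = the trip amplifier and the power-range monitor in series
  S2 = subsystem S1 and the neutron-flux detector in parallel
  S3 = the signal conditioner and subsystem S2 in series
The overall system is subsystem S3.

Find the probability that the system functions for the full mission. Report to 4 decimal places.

Series (trip amplifier and power-range monitor): 0.820400 × 0.927300 = 0.760757
Parallel ([0.760757] and neutron-flux detector): 1 − (1 − 0.760757)(1 − 0.867600) = 0.968324
Series (signal conditioner and [0.968324]): 0.842500 × 0.968324 = 0.8158

0.8158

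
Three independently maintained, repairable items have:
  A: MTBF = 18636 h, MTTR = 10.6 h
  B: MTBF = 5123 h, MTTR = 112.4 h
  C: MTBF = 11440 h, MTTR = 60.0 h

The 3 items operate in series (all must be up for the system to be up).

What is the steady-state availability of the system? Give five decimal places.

0.97287

A(A) = MTBF/(MTBF+MTTR) = 18636/(18636+10.6) = 0.999432
A(B) = MTBF/(MTBF+MTTR) = 5123/(5123+112.4) = 0.978531
A(C) = MTBF/(MTBF+MTTR) = 11440/(11440+60.0) = 0.994783
Series availability: 0.999432 × 0.978531 × 0.994783 = 0.97287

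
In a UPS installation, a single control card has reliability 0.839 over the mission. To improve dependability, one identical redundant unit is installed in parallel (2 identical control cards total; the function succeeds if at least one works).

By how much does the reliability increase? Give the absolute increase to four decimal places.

R_before = 0.839
R_after = 1 − (1 − 0.839)^2 = 0.9741
ΔR = 0.9741 − 0.839 = 0.1351

0.1351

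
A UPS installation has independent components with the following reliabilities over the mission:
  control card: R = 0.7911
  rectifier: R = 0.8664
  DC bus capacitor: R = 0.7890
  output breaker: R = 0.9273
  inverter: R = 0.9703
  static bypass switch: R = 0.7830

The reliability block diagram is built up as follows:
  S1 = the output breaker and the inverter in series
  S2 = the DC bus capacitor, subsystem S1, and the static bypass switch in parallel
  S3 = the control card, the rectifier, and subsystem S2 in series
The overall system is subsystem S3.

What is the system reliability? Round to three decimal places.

Series (output breaker and inverter): 0.92730 × 0.97030 = 0.89976
Parallel (DC bus capacitor, [0.89976], and static bypass switch): 1 − (1 − 0.78900)(1 − 0.89976)(1 − 0.78300) = 0.99541
Series (control card, rectifier, and [0.99541]): 0.79110 × 0.86640 × 0.99541 = 0.682

0.682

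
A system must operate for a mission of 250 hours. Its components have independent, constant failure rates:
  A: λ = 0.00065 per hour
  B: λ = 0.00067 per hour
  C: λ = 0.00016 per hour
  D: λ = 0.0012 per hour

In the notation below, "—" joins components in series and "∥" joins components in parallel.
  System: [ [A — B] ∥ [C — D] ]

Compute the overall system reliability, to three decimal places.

R(A) = exp(−0.00065 × 250) = 0.85002
R(B) = exp(−0.00067 × 250) = 0.84578
R(C) = exp(−0.00016 × 250) = 0.96079
R(D) = exp(−0.0012 × 250) = 0.74082
Series (A and B): 0.85002 × 0.84578 = 0.71893
Series (C and D): 0.96079 × 0.74082 = 0.71177
Parallel ([0.71893] and [0.71177]): 1 − (1 − 0.71893)(1 − 0.71177) = 0.919

0.919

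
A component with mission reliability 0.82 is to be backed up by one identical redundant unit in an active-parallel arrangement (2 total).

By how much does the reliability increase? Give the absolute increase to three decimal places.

0.148

R_before = 0.82
R_after = 1 − (1 − 0.82)^2 = 0.968
ΔR = 0.968 − 0.82 = 0.148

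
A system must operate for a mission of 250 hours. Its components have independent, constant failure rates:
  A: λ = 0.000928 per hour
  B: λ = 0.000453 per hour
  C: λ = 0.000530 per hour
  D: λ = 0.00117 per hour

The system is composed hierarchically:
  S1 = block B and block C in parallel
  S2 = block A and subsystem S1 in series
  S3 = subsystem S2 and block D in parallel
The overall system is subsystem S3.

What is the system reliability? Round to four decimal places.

R(A) = exp(−0.000928 × 250) = 0.792946
R(B) = exp(−0.000453 × 250) = 0.892927
R(C) = exp(−0.000530 × 250) = 0.875903
R(D) = exp(−0.00117 × 250) = 0.746395
Parallel (B and C): 1 − (1 − 0.892927)(1 − 0.875903) = 0.986713
Series (A and [0.986713]): 0.792946 × 0.986713 = 0.782410
Parallel ([0.782410] and D): 1 − (1 − 0.782410)(1 − 0.746395) = 0.9448

0.9448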